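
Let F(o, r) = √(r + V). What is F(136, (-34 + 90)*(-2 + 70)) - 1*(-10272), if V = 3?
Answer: 10272 + √3811 ≈ 10334.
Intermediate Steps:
F(o, r) = √(3 + r) (F(o, r) = √(r + 3) = √(3 + r))
F(136, (-34 + 90)*(-2 + 70)) - 1*(-10272) = √(3 + (-34 + 90)*(-2 + 70)) - 1*(-10272) = √(3 + 56*68) + 10272 = √(3 + 3808) + 10272 = √3811 + 10272 = 10272 + √3811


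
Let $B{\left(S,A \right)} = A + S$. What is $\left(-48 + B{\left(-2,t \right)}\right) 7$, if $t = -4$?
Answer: $-378$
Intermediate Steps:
$\left(-48 + B{\left(-2,t \right)}\right) 7 = \left(-48 - 6\right) 7 = \left(-54\right) 7 = -378$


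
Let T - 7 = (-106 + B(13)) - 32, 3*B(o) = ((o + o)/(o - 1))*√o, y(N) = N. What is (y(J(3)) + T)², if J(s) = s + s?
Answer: 5064697/324 - 1625*√13/9 ≈ 14981.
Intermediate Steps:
J(s) = 2*s
B(o) = 2*o^(3/2)/(3*(-1 + o)) (B(o) = (((o + o)/(o - 1))*√o)/3 = (((2*o)/(-1 + o))*√o)/3 = ((2*o/(-1 + o))*√o)/3 = (2*o^(3/2)/(-1 + o))/3 = 2*o^(3/2)/(3*(-1 + o)))
T = -131 + 13*√13/18 (T = 7 + ((-106 + 2*13^(3/2)/(3*(-1 + 13))) - 32) = 7 + ((-106 + (⅔)*(13*√13)/12) - 32) = 7 + ((-106 + (⅔)*(13*√13)*(1/12)) - 32) = 7 + ((-106 + 13*√13/18) - 32) = 7 + (-138 + 13*√13/18) = -131 + 13*√13/18 ≈ -128.40)
(y(J(3)) + T)² = (2*3 + (-131 + 13*√13/18))² = (6 + (-131 + 13*√13/18))² = (-125 + 13*√13/18)²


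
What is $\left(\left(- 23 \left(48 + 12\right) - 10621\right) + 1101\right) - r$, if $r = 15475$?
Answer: $-26375$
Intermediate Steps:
$\left(\left(- 23 \left(48 + 12\right) - 10621\right) + 1101\right) - r = \left(\left(- 23 \left(48 + 12\right) - 10621\right) + 1101\right) - 15475 = \left(\left(\left(-23\right) 60 - 10621\right) + 1101\right) - 15475 = \left(\left(-1380 - 10621\right) + 1101\right) - 15475 = \left(-12001 + 1101\right) - 15475 = -10900 - 15475 = -26375$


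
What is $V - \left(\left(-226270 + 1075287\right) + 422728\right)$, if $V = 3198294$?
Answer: $1926549$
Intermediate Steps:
$V - \left(\left(-226270 + 1075287\right) + 422728\right) = 3198294 - \left(\left(-226270 + 1075287\right) + 422728\right) = 3198294 - \left(849017 + 422728\right) = 3198294 - 1271745 = 1926549$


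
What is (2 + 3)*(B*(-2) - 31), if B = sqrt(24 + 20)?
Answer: -155 - 20*sqrt(11) ≈ -221.33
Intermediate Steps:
B = 2*sqrt(11) (B = sqrt(44) = 2*sqrt(11) ≈ 6.6332)
(2 + 3)*(B*(-2) - 31) = (2 + 3)*((2*sqrt(11))*(-2) - 31) = 5*(-4*sqrt(11) - 31) = 5*(-31 - 4*sqrt(11)) = -155 - 20*sqrt(11)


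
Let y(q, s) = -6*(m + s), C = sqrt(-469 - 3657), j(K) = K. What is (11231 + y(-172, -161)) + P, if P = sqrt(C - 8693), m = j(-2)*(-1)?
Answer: 12185 + sqrt(-8693 + I*sqrt(4126)) ≈ 12185.0 + 93.237*I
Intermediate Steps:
C = I*sqrt(4126) (C = sqrt(-4126) = I*sqrt(4126) ≈ 64.234*I)
m = 2 (m = -2*(-1) = 2)
P = sqrt(-8693 + I*sqrt(4126)) (P = sqrt(I*sqrt(4126) - 8693) = sqrt(-8693 + I*sqrt(4126)) ≈ 0.3445 + 93.237*I)
y(q, s) = -12 - 6*s (y(q, s) = -6*(2 + s) = -12 - 6*s)
(11231 + y(-172, -161)) + P = (11231 + (-12 - 6*(-161))) + sqrt(-8693 + I*sqrt(4126)) = (11231 + (-12 + 966)) + sqrt(-8693 + I*sqrt(4126)) = (11231 + 954) + sqrt(-8693 + I*sqrt(4126)) = 12185 + sqrt(-8693 + I*sqrt(4126))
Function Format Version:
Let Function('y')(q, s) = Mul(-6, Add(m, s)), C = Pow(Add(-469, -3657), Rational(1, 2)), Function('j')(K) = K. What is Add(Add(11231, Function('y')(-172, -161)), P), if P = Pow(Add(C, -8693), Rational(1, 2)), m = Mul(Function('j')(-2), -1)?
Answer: Add(12185, Pow(Add(-8693, Mul(I, Pow(4126, Rational(1, 2)))), Rational(1, 2))) ≈ Add(12185., Mul(93.237, I))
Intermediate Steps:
C = Mul(I, Pow(4126, Rational(1, 2))) (C = Pow(-4126, Rational(1, 2)) = Mul(I, Pow(4126, Rational(1, 2))) ≈ Mul(64.234, I))
m = 2 (m = Mul(-2, -1) = 2)
P = Pow(Add(-8693, Mul(I, Pow(4126, Rational(1, 2)))), Rational(1, 2)) (P = Pow(Add(Mul(I, Pow(4126, Rational(1, 2))), -8693), Rational(1, 2)) = Pow(Add(-8693, Mul(I, Pow(4126, Rational(1, 2)))), Rational(1, 2)) ≈ Add(0.3445, Mul(93.237, I)))
Function('y')(q, s) = Add(-12, Mul(-6, s)) (Function('y')(q, s) = Mul(-6, Add(2, s)) = Add(-12, Mul(-6, s)))
Add(Add(11231, Function('y')(-172, -161)), P) = Add(Add(11231, Add(-12, Mul(-6, -161))), Pow(Add(-8693, Mul(I, Pow(4126, Rational(1, 2)))), Rational(1, 2))) = Add(Add(11231, Add(-12, 966)), Pow(Add(-8693, Mul(I, Pow(4126, Rational(1, 2)))), Rational(1, 2))) = Add(Add(11231, 954), Pow(Add(-8693, Mul(I, Pow(4126, Rational(1, 2)))), Rational(1, 2))) = Add(12185, Pow(Add(-8693, Mul(I, Pow(4126, Rational(1, 2)))), Rational(1, 2)))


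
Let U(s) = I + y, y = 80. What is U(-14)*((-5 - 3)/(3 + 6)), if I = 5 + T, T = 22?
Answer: -856/9 ≈ -95.111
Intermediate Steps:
I = 27 (I = 5 + 22 = 27)
U(s) = 107 (U(s) = 27 + 80 = 107)
U(-14)*((-5 - 3)/(3 + 6)) = 107*((-5 - 3)/(3 + 6)) = 107*(-8/9) = -856/9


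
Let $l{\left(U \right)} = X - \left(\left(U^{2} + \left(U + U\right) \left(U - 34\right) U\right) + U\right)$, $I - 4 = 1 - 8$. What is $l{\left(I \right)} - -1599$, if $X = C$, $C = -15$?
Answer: $2244$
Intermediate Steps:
$X = -15$
$I = -3$ ($I = 4 + \left(1 - 8\right) = 4 - 7 = -3$)
$l{\left(U \right)} = -15 - U - U^{2} - 2 U^{2} \left(-34 + U\right)$ ($l{\left(U \right)} = -15 - \left(\left(U^{2} + \left(U + U\right) \left(U - 34\right) U\right) + U\right) = -15 - \left(\left(U^{2} + 2 U \left(-34 + U\right) U\right) + U\right) = -15 - \left(\left(U^{2} + 2 U^{2} \left(-34 + U\right)\right) + U\right) = -15 - \left(U + U^{2} + 2 U^{2} \left(-34 + U\right)\right) = -15 - U - U^{2} - 2 U^{2} \left(-34 + U\right)$)
$l{\left(I \right)} - -1599 = \left(-15 - -3 - 2 \left(-3\right)^{3} + 67 \left(-3\right)^{2}\right) - -1599 = \left(-15 + 3 - -54 + 67 \cdot 9\right) + 1599 = \left(-15 + 3 + 54 + 603\right) + 1599 = 645 + 1599 = 2244$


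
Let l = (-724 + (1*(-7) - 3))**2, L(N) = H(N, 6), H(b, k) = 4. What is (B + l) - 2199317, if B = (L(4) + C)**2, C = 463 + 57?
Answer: -1385985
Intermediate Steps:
L(N) = 4
C = 520
B = 274576 (B = (4 + 520)**2 = 524**2 = 274576)
l = 538756 (l = (-724 + (-7 - 3))**2 = (-724 - 10)**2 = (-734)**2 = 538756)
(B + l) - 2199317 = (274576 + 538756) - 2199317 = 813332 - 2199317 = -1385985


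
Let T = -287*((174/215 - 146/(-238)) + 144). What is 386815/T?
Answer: -1413808825/152546281 ≈ -9.2681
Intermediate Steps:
T = -152546281/3655 (T = -287*((174*(1/215) - 146*(-1/238)) + 144) = -287*((174/215 + 73/119) + 144) = -287*(36401/25585 + 144) = -287*3720641/25585 = -152546281/3655 ≈ -41736.)
386815/T = 386815/(-152546281/3655) = 386815*(-3655/152546281) = -1413808825/152546281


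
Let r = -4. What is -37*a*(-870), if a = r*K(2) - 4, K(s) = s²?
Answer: -643800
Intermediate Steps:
a = -20 (a = -4*2² - 4 = -4*4 - 4 = -16 - 4 = -20)
-37*a*(-870) = -(-740)*(-870) = -37*17400 = -643800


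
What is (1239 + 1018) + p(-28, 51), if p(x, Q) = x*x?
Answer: 3041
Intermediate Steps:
p(x, Q) = x**2
(1239 + 1018) + p(-28, 51) = (1239 + 1018) + (-28)**2 = 2257 + 784 = 3041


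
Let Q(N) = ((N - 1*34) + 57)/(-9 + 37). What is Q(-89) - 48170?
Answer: -674413/14 ≈ -48172.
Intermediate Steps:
Q(N) = 23/28 + N/28 (Q(N) = ((N - 34) + 57)/28 = ((-34 + N) + 57)*(1/28) = (23 + N)*(1/28) = 23/28 + N/28)
Q(-89) - 48170 = (23/28 + (1/28)*(-89)) - 48170 = (23/28 - 89/28) - 48170 = -33/14 - 48170 = -674413/14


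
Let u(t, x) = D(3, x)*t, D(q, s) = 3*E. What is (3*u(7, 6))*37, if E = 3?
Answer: 6993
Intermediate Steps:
D(q, s) = 9 (D(q, s) = 3*3 = 9)
u(t, x) = 9*t
(3*u(7, 6))*37 = (3*(9*7))*37 = (3*63)*37 = 189*37 = 6993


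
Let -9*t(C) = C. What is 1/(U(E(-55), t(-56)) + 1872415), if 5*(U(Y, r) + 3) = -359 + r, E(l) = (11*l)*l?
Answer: 9/16851073 ≈ 5.3409e-7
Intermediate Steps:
E(l) = 11*l²
t(C) = -C/9
U(Y, r) = -374/5 + r/5 (U(Y, r) = -3 + (-359 + r)/5 = -3 + (-359/5 + r/5) = -374/5 + r/5)
1/(U(E(-55), t(-56)) + 1872415) = 1/((-374/5 + (-⅑*(-56))/5) + 1872415) = 1/((-374/5 + (⅕)*(56/9)) + 1872415) = 1/((-374/5 + 56/45) + 1872415) = 1/(-662/9 + 1872415) = 1/(16851073/9) = 9/16851073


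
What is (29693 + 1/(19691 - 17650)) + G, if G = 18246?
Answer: 97843500/2041 ≈ 47939.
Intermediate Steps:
(29693 + 1/(19691 - 17650)) + G = (29693 + 1/(19691 - 17650)) + 18246 = (29693 + 1/2041) + 18246 = 60603414/2041 + 18246 = 97843500/2041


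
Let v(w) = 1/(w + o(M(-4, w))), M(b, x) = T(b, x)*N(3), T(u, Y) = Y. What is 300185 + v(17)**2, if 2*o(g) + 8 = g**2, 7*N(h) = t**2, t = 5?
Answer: 9932295000856789/33087246201 ≈ 3.0019e+5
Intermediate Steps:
N(h) = 25/7 (N(h) = (1/7)*5**2 = (1/7)*25 = 25/7)
M(b, x) = 25*x/7 (M(b, x) = x*(25/7) = 25*x/7)
o(g) = -4 + g**2/2
v(w) = 1/(-4 + w + 625*w**2/98) (v(w) = 1/(w + (-4 + (25*w/7)**2/2)) = 1/(w + (-4 + (625*w**2/49)/2)) = 1/(w + (-4 + 625*w**2/98)) = 1/(-4 + w + 625*w**2/98))
300185 + v(17)**2 = 300185 + (98/(-392 + 98*17 + 625*17**2))**2 = 300185 + (98/(-392 + 1666 + 625*289))**2 = 300185 + (98/(-392 + 1666 + 180625))**2 = 300185 + (98/181899)**2 = 300185 + 9604/33087246201 = 9932295000856789/33087246201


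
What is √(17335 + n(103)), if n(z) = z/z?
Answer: 2*√4334 ≈ 131.67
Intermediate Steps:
n(z) = 1
√(17335 + n(103)) = √(17335 + 1) = √17336 = 2*√4334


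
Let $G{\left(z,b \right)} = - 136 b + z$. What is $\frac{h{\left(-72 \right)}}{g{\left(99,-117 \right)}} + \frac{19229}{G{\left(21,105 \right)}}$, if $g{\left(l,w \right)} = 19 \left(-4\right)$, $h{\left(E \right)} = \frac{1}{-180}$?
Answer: $- \frac{12525641}{9288720} \approx -1.3485$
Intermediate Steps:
$h{\left(E \right)} = - \frac{1}{180}$
$g{\left(l,w \right)} = -76$
$G{\left(z,b \right)} = z - 136 b$
$\frac{h{\left(-72 \right)}}{g{\left(99,-117 \right)}} + \frac{19229}{G{\left(21,105 \right)}} = - \frac{1}{180 \left(-76\right)} + \frac{19229}{21 - 14280} = \left(- \frac{1}{180}\right) \left(- \frac{1}{76}\right) + \frac{19229}{21 - 14280} = \frac{1}{13680} + \frac{19229}{-14259} = \frac{1}{13680} + 19229 \left(- \frac{1}{14259}\right) = \frac{1}{13680} - \frac{2747}{2037} = - \frac{12525641}{9288720}$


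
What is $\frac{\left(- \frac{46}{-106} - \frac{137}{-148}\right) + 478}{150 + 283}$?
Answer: $\frac{3760097}{3396452} \approx 1.1071$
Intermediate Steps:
$\frac{\left(- \frac{46}{-106} - \frac{137}{-148}\right) + 478}{150 + 283} = \frac{\left(\left(-46\right) \left(- \frac{1}{106}\right) - - \frac{137}{148}\right) + 478}{433} = \left(\left(\frac{23}{53} + \frac{137}{148}\right) + 478\right) \frac{1}{433} = \left(\frac{10665}{7844} + 478\right) \frac{1}{433} = \frac{3760097}{7844} \cdot \frac{1}{433} = \frac{3760097}{3396452}$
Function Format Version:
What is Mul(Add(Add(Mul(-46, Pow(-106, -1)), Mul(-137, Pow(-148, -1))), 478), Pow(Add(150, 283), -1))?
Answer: Rational(3760097, 3396452) ≈ 1.1071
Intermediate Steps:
Mul(Add(Add(Mul(-46, Pow(-106, -1)), Mul(-137, Pow(-148, -1))), 478), Pow(Add(150, 283), -1)) = Mul(Add(Add(Mul(-46, Rational(-1, 106)), Mul(-137, Rational(-1, 148))), 478), Pow(433, -1)) = Mul(Add(Add(Rational(23, 53), Rational(137, 148)), 478), Rational(1, 433)) = Mul(Add(Rational(10665, 7844), 478), Rational(1, 433)) = Mul(Rational(3760097, 7844), Rational(1, 433)) = Rational(3760097, 3396452)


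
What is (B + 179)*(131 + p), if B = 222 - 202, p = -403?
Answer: -54128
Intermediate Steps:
B = 20
(B + 179)*(131 + p) = (20 + 179)*(131 - 403) = 199*(-272) = -54128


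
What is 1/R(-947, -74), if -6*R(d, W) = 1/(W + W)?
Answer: 888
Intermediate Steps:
R(d, W) = -1/(12*W) (R(d, W) = -1/(6*(W + W)) = -1/(2*W)/6 = -1/(12*W))
1/R(-947, -74) = 1/(-1/12/(-74)) = 1/(-1/12*(-1/74)) = 1/(1/888) = 888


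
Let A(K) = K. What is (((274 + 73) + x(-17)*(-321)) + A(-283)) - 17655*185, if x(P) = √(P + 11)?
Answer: -3266111 - 321*I*√6 ≈ -3.2661e+6 - 786.29*I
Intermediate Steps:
x(P) = √(11 + P)
(((274 + 73) + x(-17)*(-321)) + A(-283)) - 17655*185 = (((274 + 73) + √(11 - 17)*(-321)) - 283) - 17655*185 = ((347 + √(-6)*(-321)) - 283) - 3266175 = ((347 + (I*√6)*(-321)) - 283) - 3266175 = ((347 - 321*I*√6) - 283) - 3266175 = (64 - 321*I*√6) - 3266175 = -3266111 - 321*I*√6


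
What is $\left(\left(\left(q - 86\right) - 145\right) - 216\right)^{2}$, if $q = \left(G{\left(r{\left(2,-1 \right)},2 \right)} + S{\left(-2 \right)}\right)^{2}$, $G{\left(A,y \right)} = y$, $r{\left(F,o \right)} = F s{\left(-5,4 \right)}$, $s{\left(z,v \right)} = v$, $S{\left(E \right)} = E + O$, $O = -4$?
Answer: $185761$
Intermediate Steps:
$S{\left(E \right)} = -4 + E$ ($S{\left(E \right)} = E - 4 = -4 + E$)
$r{\left(F,o \right)} = 4 F$ ($r{\left(F,o \right)} = F 4 = 4 F$)
$q = 16$ ($q = \left(2 - 6\right)^{2} = \left(-4\right)^{2} = 16$)
$\left(\left(\left(q - 86\right) - 145\right) - 216\right)^{2} = \left(\left(\left(16 - 86\right) - 145\right) - 216\right)^{2} = \left(\left(-70 - 145\right) - 216\right)^{2} = \left(-215 - 216\right)^{2} = \left(-431\right)^{2} = 185761$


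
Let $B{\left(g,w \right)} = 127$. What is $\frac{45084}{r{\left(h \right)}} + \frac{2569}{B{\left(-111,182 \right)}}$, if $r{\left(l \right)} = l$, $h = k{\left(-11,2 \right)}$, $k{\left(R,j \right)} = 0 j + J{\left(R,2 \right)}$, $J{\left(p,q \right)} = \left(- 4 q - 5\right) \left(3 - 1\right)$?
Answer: $- \frac{217649}{127} \approx -1713.8$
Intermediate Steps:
$J{\left(p,q \right)} = -10 - 8 q$ ($J{\left(p,q \right)} = \left(-5 - 4 q\right) 2 = -10 - 8 q$)
$k{\left(R,j \right)} = -26$ ($k{\left(R,j \right)} = 0 j - 26 = 0 - 26 = -26$)
$h = -26$
$\frac{45084}{r{\left(h \right)}} + \frac{2569}{B{\left(-111,182 \right)}} = \frac{45084}{-26} + \frac{2569}{127} = 45084 \left(- \frac{1}{26}\right) + 2569 \cdot \frac{1}{127} = -1734 + \frac{2569}{127} = - \frac{217649}{127}$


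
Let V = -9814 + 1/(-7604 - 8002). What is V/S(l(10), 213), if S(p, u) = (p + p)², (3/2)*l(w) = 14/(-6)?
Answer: -459471855/453152 ≈ -1013.9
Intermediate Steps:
l(w) = -14/9 (l(w) = 2*(14/(-6))/3 = 2*(14*(-⅙))/3 = (⅔)*(-7/3) = -14/9)
V = -153157285/15606 (V = -9814 + 1/(-15606) = -9814 - 1/15606 = -153157285/15606 ≈ -9814.0)
S(p, u) = 4*p² (S(p, u) = (2*p)² = 4*p²)
V/S(l(10), 213) = -153157285/(15606*(4*(-14/9)²)) = -153157285/(15606*(4*(196/81))) = -153157285/(15606*784/81) = -153157285/15606*81/784 = -459471855/453152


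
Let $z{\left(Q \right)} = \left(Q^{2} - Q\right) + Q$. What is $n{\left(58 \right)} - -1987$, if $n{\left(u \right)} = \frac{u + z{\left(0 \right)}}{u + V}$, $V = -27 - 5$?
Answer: $\frac{25860}{13} \approx 1989.2$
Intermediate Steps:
$z{\left(Q \right)} = Q^{2}$
$V = -32$ ($V = -27 - 5 = -32$)
$n{\left(u \right)} = \frac{u}{-32 + u}$ ($n{\left(u \right)} = \frac{u + 0^{2}}{u - 32} = \frac{u + 0}{-32 + u} = \frac{u}{-32 + u}$)
$n{\left(58 \right)} - -1987 = \frac{58}{-32 + 58} - -1987 = \frac{58}{26} + 1987 = 58 \cdot \frac{1}{26} + 1987 = \frac{29}{13} + 1987 = \frac{25860}{13}$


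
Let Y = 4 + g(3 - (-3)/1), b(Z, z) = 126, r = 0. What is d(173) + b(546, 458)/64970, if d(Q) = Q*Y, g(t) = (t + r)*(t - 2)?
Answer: 157357403/32485 ≈ 4844.0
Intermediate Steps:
g(t) = t*(-2 + t) (g(t) = (t + 0)*(t - 2) = t*(-2 + t))
Y = 28 (Y = 4 + (3 - (-3)/1)*(-2 + (3 - (-3)/1)) = 4 + (3 - (-3))*(-2 + (3 - (-3))) = 4 + (3 - 1*(-3))*(-2 + (3 - 1*(-3))) = 4 + (3 + 3)*(-2 + (3 + 3)) = 4 + 6*(-2 + 6) = 4 + 6*4 = 4 + 24 = 28)
d(Q) = 28*Q (d(Q) = Q*28 = 28*Q)
d(173) + b(546, 458)/64970 = 28*173 + 126/64970 = 4844 + 126*(1/64970) = 4844 + 63/32485 = 157357403/32485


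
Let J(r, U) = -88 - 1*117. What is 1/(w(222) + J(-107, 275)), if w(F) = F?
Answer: 1/17 ≈ 0.058824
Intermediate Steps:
J(r, U) = -205 (J(r, U) = -88 - 117 = -205)
1/(w(222) + J(-107, 275)) = 1/(222 - 205) = 1/17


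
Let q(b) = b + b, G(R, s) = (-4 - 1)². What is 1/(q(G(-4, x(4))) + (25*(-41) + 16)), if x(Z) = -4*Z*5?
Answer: -1/959 ≈ -0.0010428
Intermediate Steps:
x(Z) = -20*Z
G(R, s) = 25 (G(R, s) = (-5)² = 25)
q(b) = 2*b
1/(q(G(-4, x(4))) + (25*(-41) + 16)) = 1/(2*25 + (25*(-41) + 16)) = 1/(50 + (-1025 + 16)) = 1/(50 - 1009) = 1/(-959) = -1/959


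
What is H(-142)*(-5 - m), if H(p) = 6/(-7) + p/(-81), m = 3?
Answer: -4064/567 ≈ -7.1675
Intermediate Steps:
H(p) = -6/7 - p/81 (H(p) = 6*(-⅐) + p*(-1/81) = -6/7 - p/81)
H(-142)*(-5 - m) = (-6/7 - 1/81*(-142))*(-5 - 1*3) = (-6/7 + 142/81)*(-5 - 3) = (508/567)*(-8) = -4064/567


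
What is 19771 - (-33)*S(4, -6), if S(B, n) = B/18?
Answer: 59335/3 ≈ 19778.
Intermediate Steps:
S(B, n) = B/18 (S(B, n) = B*(1/18) = B/18)
19771 - (-33)*S(4, -6) = 19771 - (-33)*(1/18)*4 = 19771 - (-33)*2/9 = 19771 - 1*(-22/3) = 19771 + 22/3 = 59335/3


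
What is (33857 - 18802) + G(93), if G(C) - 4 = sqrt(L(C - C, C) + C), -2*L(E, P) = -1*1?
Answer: 15059 + sqrt(374)/2 ≈ 15069.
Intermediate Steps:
L(E, P) = 1/2 (L(E, P) = -(-1)/2 = -1/2*(-1) = 1/2)
G(C) = 4 + sqrt(1/2 + C)
(33857 - 18802) + G(93) = (33857 - 18802) + (4 + sqrt(2 + 4*93)/2) = 15055 + (4 + sqrt(2 + 372)/2) = 15055 + (4 + sqrt(374)/2) = 15059 + sqrt(374)/2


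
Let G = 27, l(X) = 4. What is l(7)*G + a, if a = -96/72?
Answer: 320/3 ≈ 106.67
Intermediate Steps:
a = -4/3 (a = -96*1/72 = -4/3 ≈ -1.3333)
l(7)*G + a = 4*27 - 4/3 = 108 - 4/3 = 320/3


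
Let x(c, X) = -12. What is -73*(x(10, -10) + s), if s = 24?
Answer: -876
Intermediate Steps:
-73*(x(10, -10) + s) = -73*(-12 + 24) = -73*12 = -876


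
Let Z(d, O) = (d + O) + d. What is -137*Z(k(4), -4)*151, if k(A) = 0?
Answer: 82748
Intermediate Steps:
Z(d, O) = O + 2*d (Z(d, O) = (O + d) + d = O + 2*d)
-137*Z(k(4), -4)*151 = -137*(-4 + 2*0)*151 = -137*(-4 + 0)*151 = -137*(-4)*151 = 548*151 = 82748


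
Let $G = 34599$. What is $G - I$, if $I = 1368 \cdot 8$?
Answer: $23655$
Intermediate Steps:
$I = 10944$
$G - I = 34599 - 10944 = 23655$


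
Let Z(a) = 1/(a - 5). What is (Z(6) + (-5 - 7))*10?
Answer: -110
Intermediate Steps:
Z(a) = 1/(-5 + a)
(Z(6) + (-5 - 7))*10 = (1/(-5 + 6) + (-5 - 7))*10 = (1/1 - 12)*10 = (1 - 12)*10 = -11*10 = -110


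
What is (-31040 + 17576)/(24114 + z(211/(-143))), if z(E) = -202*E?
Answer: -481338/872731 ≈ -0.55153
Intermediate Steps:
(-31040 + 17576)/(24114 + z(211/(-143))) = (-31040 + 17576)/(24114 - 42622/(-143)) = -13464/(24114 - 42622*(-1)/143) = -13464/(24114 - 202*(-211/143)) = -13464/(24114 + 42622/143) = -13464/3490924/143 = -13464*143/3490924 = -481338/872731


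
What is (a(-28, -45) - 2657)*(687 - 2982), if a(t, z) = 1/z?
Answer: 6097866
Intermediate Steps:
(a(-28, -45) - 2657)*(687 - 2982) = (1/(-45) - 2657)*(687 - 2982) = (-1/45 - 2657)*(-2295) = -119566/45*(-2295) = 6097866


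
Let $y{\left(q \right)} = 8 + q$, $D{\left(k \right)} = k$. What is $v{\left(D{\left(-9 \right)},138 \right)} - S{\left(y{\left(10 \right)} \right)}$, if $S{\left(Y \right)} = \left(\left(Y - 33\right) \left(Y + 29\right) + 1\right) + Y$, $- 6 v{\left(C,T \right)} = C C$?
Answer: $\frac{1345}{2} \approx 672.5$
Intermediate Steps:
$v{\left(C,T \right)} = - \frac{C^{2}}{6}$ ($v{\left(C,T \right)} = - \frac{C C}{6} = - \frac{C^{2}}{6}$)
$S{\left(Y \right)} = 1 + Y + \left(-33 + Y\right) \left(29 + Y\right)$ ($S{\left(Y \right)} = \left(\left(-33 + Y\right) \left(29 + Y\right) + 1\right) + Y = \left(1 + \left(-33 + Y\right) \left(29 + Y\right)\right) + Y = 1 + Y + \left(-33 + Y\right) \left(29 + Y\right)$)
$v{\left(D{\left(-9 \right)},138 \right)} - S{\left(y{\left(10 \right)} \right)} = - \frac{\left(-9\right)^{2}}{6} - \left(-956 + \left(8 + 10\right)^{2} - 3 \left(8 + 10\right)\right) = \left(- \frac{1}{6}\right) 81 - \left(-956 + 18^{2} - 54\right) = - \frac{27}{2} - \left(-956 + 324 - 54\right) = - \frac{27}{2} - -686 = - \frac{27}{2} + 686 = \frac{1345}{2}$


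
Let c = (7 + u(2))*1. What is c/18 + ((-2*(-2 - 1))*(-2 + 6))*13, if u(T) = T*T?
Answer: 5627/18 ≈ 312.61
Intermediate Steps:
u(T) = T**2
c = 11 (c = (7 + 2**2)*1 = (7 + 4)*1 = 11*1 = 11)
c/18 + ((-2*(-2 - 1))*(-2 + 6))*13 = 11/18 + ((-2*(-2 - 1))*(-2 + 6))*13 = 11*(1/18) + (-2*(-3)*4)*13 = 11/18 + (6*4)*13 = 11/18 + 24*13 = 11/18 + 312 = 5627/18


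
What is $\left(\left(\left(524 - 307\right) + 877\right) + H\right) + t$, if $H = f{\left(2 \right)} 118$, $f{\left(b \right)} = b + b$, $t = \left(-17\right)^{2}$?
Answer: $1855$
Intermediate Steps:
$t = 289$
$f{\left(b \right)} = 2 b$
$H = 472$ ($H = 2 \cdot 2 \cdot 118 = 4 \cdot 118 = 472$)
$\left(\left(\left(524 - 307\right) + 877\right) + H\right) + t = \left(\left(\left(524 - 307\right) + 877\right) + 472\right) + 289 = \left(\left(217 + 877\right) + 472\right) + 289 = \left(1094 + 472\right) + 289 = 1566 + 289 = 1855$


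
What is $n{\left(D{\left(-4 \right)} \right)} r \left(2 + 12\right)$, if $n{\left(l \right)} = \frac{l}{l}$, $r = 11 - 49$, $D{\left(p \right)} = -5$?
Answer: $-532$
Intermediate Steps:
$r = -38$
$n{\left(l \right)} = 1$
$n{\left(D{\left(-4 \right)} \right)} r \left(2 + 12\right) = 1 \left(-38\right) \left(2 + 12\right) = \left(-38\right) 14 = -532$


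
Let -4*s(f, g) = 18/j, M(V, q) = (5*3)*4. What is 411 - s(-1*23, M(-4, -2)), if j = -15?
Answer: 4107/10 ≈ 410.70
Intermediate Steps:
M(V, q) = 60 (M(V, q) = 15*4 = 60)
s(f, g) = 3/10 (s(f, g) = -9/(2*(-15)) = -9*(-1)/(2*15) = -¼*(-6/5) = 3/10)
411 - s(-1*23, M(-4, -2)) = 411 - 1*3/10 = 411 - 3/10 = 4107/10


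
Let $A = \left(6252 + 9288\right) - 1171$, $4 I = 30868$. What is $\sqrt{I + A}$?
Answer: $3 \sqrt{2454} \approx 148.61$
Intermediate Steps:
$I = 7717$ ($I = \frac{1}{4} \cdot 30868 = 7717$)
$A = 14369$ ($A = 15540 + \left(-6231 + 5060\right) = 15540 - 1171 = 14369$)
$\sqrt{I + A} = \sqrt{7717 + 14369} = \sqrt{22086} = 3 \sqrt{2454}$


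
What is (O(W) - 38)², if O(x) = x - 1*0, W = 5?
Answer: 1089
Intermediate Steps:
O(x) = x (O(x) = x + 0 = x)
(O(W) - 38)² = (5 - 38)² = (-33)² = 1089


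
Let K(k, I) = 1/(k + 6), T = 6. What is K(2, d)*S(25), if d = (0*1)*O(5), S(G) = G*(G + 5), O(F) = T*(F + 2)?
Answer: 375/4 ≈ 93.750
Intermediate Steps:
O(F) = 12 + 6*F (O(F) = 6*(F + 2) = 6*(2 + F) = 12 + 6*F)
S(G) = G*(5 + G)
d = 0 (d = (0*1)*(12 + 6*5) = 0*(12 + 30) = 0*42 = 0)
K(k, I) = 1/(6 + k)
K(2, d)*S(25) = (25*(5 + 25))/(6 + 2) = (25*30)/8 = (⅛)*750 = 375/4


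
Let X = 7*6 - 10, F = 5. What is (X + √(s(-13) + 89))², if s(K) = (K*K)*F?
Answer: (32 + √934)² ≈ 3913.9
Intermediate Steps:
s(K) = 5*K² (s(K) = (K*K)*5 = K²*5 = 5*K²)
X = 32 (X = 42 - 10 = 32)
(X + √(s(-13) + 89))² = (32 + √(5*(-13)² + 89))² = (32 + √(5*169 + 89))² = (32 + √(845 + 89))² = (32 + √934)²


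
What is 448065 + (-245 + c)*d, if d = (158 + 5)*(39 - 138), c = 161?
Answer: 1803573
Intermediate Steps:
d = -16137 (d = 163*(-99) = -16137)
448065 + (-245 + c)*d = 448065 + (-245 + 161)*(-16137) = 448065 - 84*(-16137) = 448065 + 1355508 = 1803573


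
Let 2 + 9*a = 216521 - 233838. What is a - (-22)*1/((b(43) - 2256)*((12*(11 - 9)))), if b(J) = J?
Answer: -51102607/26556 ≈ -1924.3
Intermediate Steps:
a = -5773/3 (a = -2/9 + (216521 - 233838)/9 = -2/9 + (⅑)*(-17317) = -2/9 - 17317/9 = -5773/3 ≈ -1924.3)
a - (-22)*1/((b(43) - 2256)*((12*(11 - 9)))) = -5773/3 - (-22)*1/((43 - 2256)*((12*(11 - 9)))) = -5773/3 - (-22)*1/((-2213)*((12*2))) = -5773/3 - (-22)*(-1/2213/24) = -5773/3 - (-22)*(-1/2213*1/24) = -5773/3 - (-22)*(-1)/53112 = -5773/3 - 1*11/26556 = -5773/3 - 11/26556 = -51102607/26556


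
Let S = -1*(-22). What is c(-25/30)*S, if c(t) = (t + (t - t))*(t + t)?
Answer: 275/9 ≈ 30.556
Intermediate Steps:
c(t) = 2*t**2 (c(t) = (t + 0)*(2*t) = t*(2*t) = 2*t**2)
S = 22
c(-25/30)*S = (2*(-25/30)**2)*22 = (2*(-25*1/30)**2)*22 = (2*(-5/6)**2)*22 = (2*(25/36))*22 = (25/18)*22 = 275/9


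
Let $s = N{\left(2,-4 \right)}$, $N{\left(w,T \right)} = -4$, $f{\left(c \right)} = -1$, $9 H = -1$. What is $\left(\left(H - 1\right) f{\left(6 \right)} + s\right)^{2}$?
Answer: $\frac{676}{81} \approx 8.3457$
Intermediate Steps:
$H = - \frac{1}{9}$ ($H = \frac{1}{9} \left(-1\right) = - \frac{1}{9} \approx -0.11111$)
$s = -4$
$\left(\left(H - 1\right) f{\left(6 \right)} + s\right)^{2} = \left(\left(- \frac{1}{9} - 1\right) \left(-1\right) - 4\right)^{2} = \left(\left(- \frac{10}{9}\right) \left(-1\right) - 4\right)^{2} = \left(\frac{10}{9} - 4\right)^{2} = \left(- \frac{26}{9}\right)^{2} = \frac{676}{81}$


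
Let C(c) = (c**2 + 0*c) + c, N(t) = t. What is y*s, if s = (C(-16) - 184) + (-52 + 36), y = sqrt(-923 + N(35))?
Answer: 80*I*sqrt(222) ≈ 1192.0*I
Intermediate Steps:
C(c) = c + c**2 (C(c) = (c**2 + 0) + c = c**2 + c = c + c**2)
y = 2*I*sqrt(222) (y = sqrt(-923 + 35) = sqrt(-888) = 2*I*sqrt(222) ≈ 29.799*I)
s = 40 (s = (-16*(1 - 16) - 184) + (-52 + 36) = (-16*(-15) - 184) - 16 = (240 - 184) - 16 = 56 - 16 = 40)
y*s = (2*I*sqrt(222))*40 = 80*I*sqrt(222)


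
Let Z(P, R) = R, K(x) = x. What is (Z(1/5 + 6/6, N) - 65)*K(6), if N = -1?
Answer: -396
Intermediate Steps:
(Z(1/5 + 6/6, N) - 65)*K(6) = (-1 - 65)*6 = -66*6 = -396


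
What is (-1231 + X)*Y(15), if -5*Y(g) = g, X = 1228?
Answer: 9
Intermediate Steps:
Y(g) = -g/5
(-1231 + X)*Y(15) = (-1231 + 1228)*(-⅕*15) = -3*(-3) = 9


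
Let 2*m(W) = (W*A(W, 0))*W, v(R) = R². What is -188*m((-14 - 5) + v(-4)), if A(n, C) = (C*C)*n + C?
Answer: 0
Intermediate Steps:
A(n, C) = C + n*C² (A(n, C) = C²*n + C = n*C² + C = C + n*C²)
m(W) = 0 (m(W) = ((W*(0*(1 + 0*W)))*W)/2 = ((W*(0*(1 + 0)))*W)/2 = ((W*(0*1))*W)/2 = ((W*0)*W)/2 = (0*W)/2 = (½)*0 = 0)
-188*m((-14 - 5) + v(-4)) = -188*0 = 0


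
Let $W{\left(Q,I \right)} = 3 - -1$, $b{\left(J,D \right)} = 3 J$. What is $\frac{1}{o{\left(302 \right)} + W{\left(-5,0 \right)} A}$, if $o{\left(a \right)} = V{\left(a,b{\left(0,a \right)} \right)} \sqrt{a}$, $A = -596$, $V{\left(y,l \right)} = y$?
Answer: $\frac{298}{2732519} + \frac{151 \sqrt{302}}{10930076} \approx 0.00034914$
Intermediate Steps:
$o{\left(a \right)} = a^{\frac{3}{2}}$ ($o{\left(a \right)} = a \sqrt{a} = a^{\frac{3}{2}}$)
$W{\left(Q,I \right)} = 4$ ($W{\left(Q,I \right)} = 3 + 1 = 4$)
$\frac{1}{o{\left(302 \right)} + W{\left(-5,0 \right)} A} = \frac{1}{302^{\frac{3}{2}} + 4 \left(-596\right)} = \frac{1}{302 \sqrt{302} - 2384} = \frac{1}{-2384 + 302 \sqrt{302}}$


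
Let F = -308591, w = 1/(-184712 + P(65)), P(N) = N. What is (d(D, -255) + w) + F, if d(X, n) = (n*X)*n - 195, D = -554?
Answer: -6708712239493/184647 ≈ -3.6333e+7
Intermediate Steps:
d(X, n) = -195 + X*n² (d(X, n) = (X*n)*n - 195 = X*n² - 195 = -195 + X*n²)
w = -1/184647 (w = 1/(-184712 + 65) = 1/(-184647) = -1/184647 ≈ -5.4157e-6)
(d(D, -255) + w) + F = ((-195 - 554*(-255)²) - 1/184647) - 308591 = ((-195 - 554*65025) - 1/184647) - 308591 = ((-195 - 36023850) - 1/184647) - 308591 = (-36024045 - 1/184647) - 308591 = -6651731837116/184647 - 308591 = -6708712239493/184647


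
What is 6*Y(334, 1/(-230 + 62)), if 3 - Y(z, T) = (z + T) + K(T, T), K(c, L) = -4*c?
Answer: -55611/28 ≈ -1986.1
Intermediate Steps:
Y(z, T) = 3 - z + 3*T (Y(z, T) = 3 - ((z + T) - 4*T) = 3 - ((T + z) - 4*T) = 3 - (z - 3*T) = 3 + (-z + 3*T) = 3 - z + 3*T)
6*Y(334, 1/(-230 + 62)) = 6*(3 - 1*334 + 3/(-230 + 62)) = 6*(3 - 334 + 3/(-168)) = 6*(3 - 334 + 3*(-1/168)) = 6*(3 - 334 - 1/56) = 6*(-18537/56) = -55611/28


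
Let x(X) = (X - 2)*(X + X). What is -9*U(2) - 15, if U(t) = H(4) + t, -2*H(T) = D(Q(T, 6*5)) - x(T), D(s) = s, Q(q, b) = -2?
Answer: -114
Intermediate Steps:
x(X) = 2*X*(-2 + X) (x(X) = (-2 + X)*(2*X) = 2*X*(-2 + X))
H(T) = 1 + T*(-2 + T) (H(T) = -(-2 - 2*T*(-2 + T))/2 = 1 + T*(-2 + T))
U(t) = 9 + t (U(t) = (1 + 4*(-2 + 4)) + t = (1 + 4*2) + t = (1 + 8) + t = 9 + t)
-9*U(2) - 15 = -9*(9 + 2) - 15 = -9*11 - 15 = -99 - 15 = -114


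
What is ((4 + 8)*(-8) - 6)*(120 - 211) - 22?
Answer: 9260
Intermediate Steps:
((4 + 8)*(-8) - 6)*(120 - 211) - 22 = (12*(-8) - 6)*(-91) - 22 = (-96 - 6)*(-91) - 22 = -102*(-91) - 22 = 9282 - 22 = 9260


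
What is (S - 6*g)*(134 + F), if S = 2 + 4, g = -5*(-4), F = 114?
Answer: -28272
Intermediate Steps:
g = 20
S = 6
(S - 6*g)*(134 + F) = (6 - 6*20)*(134 + 114) = (6 - 120)*248 = -114*248 = -28272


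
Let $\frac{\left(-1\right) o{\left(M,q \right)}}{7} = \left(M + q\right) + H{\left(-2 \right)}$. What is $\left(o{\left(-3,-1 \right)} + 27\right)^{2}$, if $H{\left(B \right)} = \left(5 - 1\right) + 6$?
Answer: $225$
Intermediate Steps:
$H{\left(B \right)} = 10$ ($H{\left(B \right)} = 4 + 6 = 10$)
$o{\left(M,q \right)} = -70 - 7 M - 7 q$ ($o{\left(M,q \right)} = - 7 \left(\left(M + q\right) + 10\right) = - 7 \left(10 + M + q\right) = -70 - 7 M - 7 q$)
$\left(o{\left(-3,-1 \right)} + 27\right)^{2} = \left(\left(-70 - -21 - -7\right) + 27\right)^{2} = \left(\left(-70 + 21 + 7\right) + 27\right)^{2} = \left(-42 + 27\right)^{2} = \left(-15\right)^{2} = 225$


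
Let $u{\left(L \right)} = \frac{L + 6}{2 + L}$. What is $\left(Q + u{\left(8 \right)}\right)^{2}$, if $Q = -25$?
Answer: $\frac{13924}{25} \approx 556.96$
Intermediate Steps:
$u{\left(L \right)} = \frac{6 + L}{2 + L}$
$\left(Q + u{\left(8 \right)}\right)^{2} = \left(-25 + \frac{6 + 8}{2 + 8}\right)^{2} = \left(-25 + \frac{1}{10} \cdot 14\right)^{2} = \left(-25 + \frac{7}{5}\right)^{2} = \left(- \frac{118}{5}\right)^{2} = \frac{13924}{25}$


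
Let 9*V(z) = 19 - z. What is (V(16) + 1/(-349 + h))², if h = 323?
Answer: 529/6084 ≈ 0.086949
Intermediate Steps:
V(z) = 19/9 - z/9 (V(z) = (19 - z)/9 = 19/9 - z/9)
(V(16) + 1/(-349 + h))² = ((19/9 - ⅑*16) + 1/(-349 + 323))² = ((19/9 - 16/9) + 1/(-26))² = (⅓ - 1/26)² = (23/78)² = 529/6084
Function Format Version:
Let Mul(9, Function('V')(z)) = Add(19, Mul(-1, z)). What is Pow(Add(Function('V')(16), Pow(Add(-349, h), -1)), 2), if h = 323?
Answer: Rational(529, 6084) ≈ 0.086949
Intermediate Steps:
Function('V')(z) = Add(Rational(19, 9), Mul(Rational(-1, 9), z)) (Function('V')(z) = Mul(Rational(1, 9), Add(19, Mul(-1, z))) = Add(Rational(19, 9), Mul(Rational(-1, 9), z)))
Pow(Add(Function('V')(16), Pow(Add(-349, h), -1)), 2) = Pow(Add(Add(Rational(19, 9), Mul(Rational(-1, 9), 16)), Pow(Add(-349, 323), -1)), 2) = Pow(Add(Add(Rational(19, 9), Rational(-16, 9)), Pow(-26, -1)), 2) = Pow(Add(Rational(1, 3), Rational(-1, 26)), 2) = Pow(Rational(23, 78), 2) = Rational(529, 6084)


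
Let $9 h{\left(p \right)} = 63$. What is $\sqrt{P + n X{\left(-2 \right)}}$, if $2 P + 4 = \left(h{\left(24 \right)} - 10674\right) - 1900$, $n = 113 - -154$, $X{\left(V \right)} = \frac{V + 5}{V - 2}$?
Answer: $\frac{i \sqrt{25943}}{2} \approx 80.534 i$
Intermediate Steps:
$h{\left(p \right)} = 7$ ($h{\left(p \right)} = \frac{1}{9} \cdot 63 = 7$)
$X{\left(V \right)} = \frac{5 + V}{-2 + V}$
$n = 267$ ($n = 113 + 154 = 267$)
$P = - \frac{12571}{2}$ ($P = -2 + \frac{\left(7 - 10674\right) - 1900}{2} = -2 + \frac{-10667 - 1900}{2} = -2 + \frac{1}{2} \left(-12567\right) = -2 - \frac{12567}{2} = - \frac{12571}{2} \approx -6285.5$)
$\sqrt{P + n X{\left(-2 \right)}} = \sqrt{- \frac{12571}{2} + 267 \frac{5 - 2}{-2 - 2}} = \sqrt{- \frac{12571}{2} + 267 \frac{1}{-4} \cdot 3} = \sqrt{- \frac{12571}{2} + 267 \left(\left(- \frac{1}{4}\right) 3\right)} = \sqrt{- \frac{12571}{2} + 267 \left(- \frac{3}{4}\right)} = \sqrt{- \frac{12571}{2} - \frac{801}{4}} = \sqrt{- \frac{25943}{4}} = \frac{i \sqrt{25943}}{2}$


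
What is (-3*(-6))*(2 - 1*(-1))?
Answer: 54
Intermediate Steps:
(-3*(-6))*(2 - 1*(-1)) = 18*(2 + 1) = 18*3 = 54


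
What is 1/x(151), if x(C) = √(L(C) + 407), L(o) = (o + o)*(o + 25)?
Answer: √5951/17853 ≈ 0.0043210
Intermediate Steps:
L(o) = 2*o*(25 + o) (L(o) = (2*o)*(25 + o) = 2*o*(25 + o))
x(C) = √(407 + 2*C*(25 + C)) (x(C) = √(2*C*(25 + C) + 407) = √(407 + 2*C*(25 + C)))
1/x(151) = 1/(√(407 + 2*151*(25 + 151))) = 1/(√(407 + 2*151*176)) = 1/(√(407 + 53152)) = 1/(√53559) = 1/(3*√5951) = √5951/17853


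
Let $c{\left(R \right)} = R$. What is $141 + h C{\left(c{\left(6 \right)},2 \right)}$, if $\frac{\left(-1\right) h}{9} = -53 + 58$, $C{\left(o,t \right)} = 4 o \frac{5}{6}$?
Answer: $-759$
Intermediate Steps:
$C{\left(o,t \right)} = \frac{10 o}{3}$ ($C{\left(o,t \right)} = 4 o 5 \cdot \frac{1}{6} = 4 o \frac{5}{6} = \frac{10 o}{3}$)
$h = -45$ ($h = - 9 \left(-53 + 58\right) = \left(-9\right) 5 = -45$)
$141 + h C{\left(c{\left(6 \right)},2 \right)} = 141 - 45 \cdot \frac{10}{3} \cdot 6 = 141 - 900 = -759$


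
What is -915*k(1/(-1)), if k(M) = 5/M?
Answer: 4575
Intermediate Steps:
-915*k(1/(-1)) = -4575/(1/(-1)) = -4575/(-1) = -4575*(-1) = -915*(-5) = 4575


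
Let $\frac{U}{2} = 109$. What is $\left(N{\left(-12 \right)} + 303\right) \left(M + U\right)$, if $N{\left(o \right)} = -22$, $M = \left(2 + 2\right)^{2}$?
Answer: $65754$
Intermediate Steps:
$U = 218$ ($U = 2 \cdot 109 = 218$)
$M = 16$ ($M = 4^{2} = 16$)
$\left(N{\left(-12 \right)} + 303\right) \left(M + U\right) = \left(-22 + 303\right) \left(16 + 218\right) = 281 \cdot 234 = 65754$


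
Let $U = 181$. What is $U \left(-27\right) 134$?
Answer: $-654858$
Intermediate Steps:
$U \left(-27\right) 134 = 181 \left(-27\right) 134 = \left(-4887\right) 134 = -654858$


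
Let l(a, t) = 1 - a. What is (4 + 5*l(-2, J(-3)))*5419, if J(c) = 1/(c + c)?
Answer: 102961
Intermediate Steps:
J(c) = 1/(2*c)
(4 + 5*l(-2, J(-3)))*5419 = (4 + 5*(1 - 1*(-2)))*5419 = (4 + 5*(1 + 2))*5419 = (4 + 5*3)*5419 = (4 + 15)*5419 = 19*5419 = 102961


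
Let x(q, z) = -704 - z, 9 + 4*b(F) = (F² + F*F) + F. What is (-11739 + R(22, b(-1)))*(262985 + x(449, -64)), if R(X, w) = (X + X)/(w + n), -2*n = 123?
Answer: -391140916645/127 ≈ -3.0798e+9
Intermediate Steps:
b(F) = -9/4 + F²/2 + F/4 (b(F) = -9/4 + ((F² + F*F) + F)/4 = -9/4 + ((F² + F²) + F)/4 = -9/4 + (2*F² + F)/4 = -9/4 + (F + 2*F²)/4 = -9/4 + (F²/2 + F/4) = -9/4 + F²/2 + F/4)
n = -123/2 (n = -½*123 = -123/2 ≈ -61.500)
R(X, w) = 2*X/(-123/2 + w) (R(X, w) = (X + X)/(w - 123/2) = (2*X)/(-123/2 + w) = 2*X/(-123/2 + w))
(-11739 + R(22, b(-1)))*(262985 + x(449, -64)) = (-11739 + 4*22/(-123 + 2*(-9/4 + (½)*(-1)² + (¼)*(-1))))*(262985 + (-704 - 1*(-64))) = (-11739 + 4*22/(-123 + 2*(-9/4 + (½)*1 - ¼)))*(262985 + (-704 + 64)) = (-11739 + 4*22/(-123 + 2*(-9/4 + ½ - ¼)))*(262985 - 640) = (-11739 + 4*22/(-123 + 2*(-2)))*262345 = (-11739 + 4*22/(-123 - 4))*262345 = (-11739 + 4*22/(-127))*262345 = (-11739 + 4*22*(-1/127))*262345 = (-11739 - 88/127)*262345 = -1490941/127*262345 = -391140916645/127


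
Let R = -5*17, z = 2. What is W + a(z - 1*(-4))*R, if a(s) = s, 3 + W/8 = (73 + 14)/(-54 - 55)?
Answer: -58902/109 ≈ -540.39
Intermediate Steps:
R = -85
W = -3312/109 (W = -24 + 8*((73 + 14)/(-54 - 55)) = -24 + 8*(87/(-109)) = -24 + 8*(87*(-1/109)) = -24 + 8*(-87/109) = -24 - 696/109 = -3312/109 ≈ -30.385)
W + a(z - 1*(-4))*R = -3312/109 + (2 - 1*(-4))*(-85) = -3312/109 + (2 + 4)*(-85) = -3312/109 + 6*(-85) = -3312/109 - 510 = -58902/109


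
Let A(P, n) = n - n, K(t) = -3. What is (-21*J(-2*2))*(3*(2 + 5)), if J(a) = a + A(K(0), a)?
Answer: 1764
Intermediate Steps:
A(P, n) = 0
J(a) = a (J(a) = a + 0 = a)
(-21*J(-2*2))*(3*(2 + 5)) = (-(-42)*2)*(3*(2 + 5)) = (-21*(-4))*(3*7) = 84*21 = 1764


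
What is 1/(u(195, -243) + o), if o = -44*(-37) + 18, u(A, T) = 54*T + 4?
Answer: -1/11472 ≈ -8.7169e-5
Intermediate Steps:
u(A, T) = 4 + 54*T
o = 1646 (o = 1628 + 18 = 1646)
1/(u(195, -243) + o) = 1/((4 + 54*(-243)) + 1646) = 1/((4 - 13122) + 1646) = 1/(-13118 + 1646) = 1/(-11472) = -1/11472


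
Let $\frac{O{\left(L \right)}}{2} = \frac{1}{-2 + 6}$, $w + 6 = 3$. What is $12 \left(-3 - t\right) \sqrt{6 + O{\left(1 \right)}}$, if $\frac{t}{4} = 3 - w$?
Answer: $- 162 \sqrt{26} \approx -826.04$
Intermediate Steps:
$w = -3$ ($w = -6 + 3 = -3$)
$t = 24$ ($t = 4 \left(3 - -3\right) = 4 \left(3 + 3\right) = 4 \cdot 6 = 24$)
$O{\left(L \right)} = \frac{1}{2}$ ($O{\left(L \right)} = \frac{2}{-2 + 6} = \frac{2}{4} = 2 \cdot \frac{1}{4} = \frac{1}{2}$)
$12 \left(-3 - t\right) \sqrt{6 + O{\left(1 \right)}} = 12 \left(-3 - 24\right) \sqrt{6 + \frac{1}{2}} = 12 \left(-3 - 24\right) \sqrt{\frac{13}{2}} = 12 \left(-27\right) \frac{\sqrt{26}}{2} = - 324 \frac{\sqrt{26}}{2} = - 162 \sqrt{26}$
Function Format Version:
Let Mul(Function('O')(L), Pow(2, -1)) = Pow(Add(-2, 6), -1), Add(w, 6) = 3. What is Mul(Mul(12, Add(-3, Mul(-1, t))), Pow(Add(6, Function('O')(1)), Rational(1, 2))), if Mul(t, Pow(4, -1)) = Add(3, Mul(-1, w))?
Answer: Mul(-162, Pow(26, Rational(1, 2))) ≈ -826.04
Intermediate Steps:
w = -3 (w = Add(-6, 3) = -3)
t = 24 (t = Mul(4, Add(3, Mul(-1, -3))) = Mul(4, Add(3, 3)) = Mul(4, 6) = 24)
Function('O')(L) = Rational(1, 2) (Function('O')(L) = Mul(2, Pow(Add(-2, 6), -1)) = Mul(2, Pow(4, -1)) = Mul(2, Rational(1, 4)) = Rational(1, 2))
Mul(Mul(12, Add(-3, Mul(-1, t))), Pow(Add(6, Function('O')(1)), Rational(1, 2))) = Mul(Mul(12, Add(-3, Mul(-1, 24))), Pow(Add(6, Rational(1, 2)), Rational(1, 2))) = Mul(Mul(12, Add(-3, -24)), Pow(Rational(13, 2), Rational(1, 2))) = Mul(Mul(12, -27), Mul(Rational(1, 2), Pow(26, Rational(1, 2)))) = Mul(-324, Mul(Rational(1, 2), Pow(26, Rational(1, 2)))) = Mul(-162, Pow(26, Rational(1, 2)))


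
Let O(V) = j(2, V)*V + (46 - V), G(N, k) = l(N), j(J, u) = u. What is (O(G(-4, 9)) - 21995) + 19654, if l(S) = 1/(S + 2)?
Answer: -9177/4 ≈ -2294.3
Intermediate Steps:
l(S) = 1/(2 + S)
G(N, k) = 1/(2 + N)
O(V) = 46 + V² - V (O(V) = V*V + (46 - V) = V² + (46 - V) = 46 + V² - V)
(O(G(-4, 9)) - 21995) + 19654 = ((46 + (1/(2 - 4))² - 1/(2 - 4)) - 21995) + 19654 = ((46 + (1/(-2))² - 1/(-2)) - 21995) + 19654 = ((46 + (-½)² - 1*(-½)) - 21995) + 19654 = ((46 + ¼ + ½) - 21995) + 19654 = (187/4 - 21995) + 19654 = -87793/4 + 19654 = -9177/4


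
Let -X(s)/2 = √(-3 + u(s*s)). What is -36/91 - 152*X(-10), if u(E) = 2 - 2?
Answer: -36/91 + 304*I*√3 ≈ -0.3956 + 526.54*I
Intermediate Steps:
u(E) = 0
X(s) = -2*I*√3 (X(s) = -2*√(-3 + 0) = -2*I*√3)
-36/91 - 152*X(-10) = -36/91 - (-304)*I*√3 = -36*1/91 + 304*I*√3 = -36/91 + 304*I*√3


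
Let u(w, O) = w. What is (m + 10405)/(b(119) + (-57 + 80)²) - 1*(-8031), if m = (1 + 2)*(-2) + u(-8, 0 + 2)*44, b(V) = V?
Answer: 1738045/216 ≈ 8046.5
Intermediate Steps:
m = -358 (m = (1 + 2)*(-2) - 8*44 = 3*(-2) - 352 = -6 - 352 = -358)
(m + 10405)/(b(119) + (-57 + 80)²) - 1*(-8031) = (-358 + 10405)/(119 + (-57 + 80)²) - 1*(-8031) = 10047/(119 + 23²) + 8031 = 10047/(119 + 529) + 8031 = 10047/648 + 8031 = 10047*(1/648) + 8031 = 3349/216 + 8031 = 1738045/216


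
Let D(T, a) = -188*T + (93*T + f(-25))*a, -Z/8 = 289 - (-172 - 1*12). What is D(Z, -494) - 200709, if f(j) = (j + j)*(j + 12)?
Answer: 174034111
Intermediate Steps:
f(j) = 2*j*(12 + j) (f(j) = (2*j)*(12 + j) = 2*j*(12 + j))
Z = -3784 (Z = -8*(289 - (-172 - 1*12)) = -8*(289 - (-172 - 12)) = -8*(289 - 1*(-184)) = -8*(289 + 184) = -8*473 = -3784)
D(T, a) = -188*T + a*(650 + 93*T) (D(T, a) = -188*T + (93*T + 2*(-25)*(12 - 25))*a = -188*T + (93*T + 2*(-25)*(-13))*a = -188*T + (93*T + 650)*a = -188*T + (650 + 93*T)*a = -188*T + a*(650 + 93*T))
D(Z, -494) - 200709 = (-188*(-3784) + 650*(-494) + 93*(-3784)*(-494)) - 200709 = (711392 - 321100 + 173844528) - 200709 = 174234820 - 200709 = 174034111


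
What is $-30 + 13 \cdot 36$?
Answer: $438$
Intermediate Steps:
$-30 + 13 \cdot 36 = -30 + 468 = 438$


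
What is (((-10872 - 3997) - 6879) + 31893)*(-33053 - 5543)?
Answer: -391556420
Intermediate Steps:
(((-10872 - 3997) - 6879) + 31893)*(-33053 - 5543) = ((-14869 - 6879) + 31893)*(-38596) = (-21748 + 31893)*(-38596) = 10145*(-38596) = -391556420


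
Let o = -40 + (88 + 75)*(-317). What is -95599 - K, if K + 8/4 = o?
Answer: -43886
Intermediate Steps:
o = -51711 (o = -40 + 163*(-317) = -40 - 51671 = -51711)
K = -51713 (K = -2 - 51711 = -51713)
-95599 - K = -95599 - 1*(-51713) = -95599 + 51713 = -43886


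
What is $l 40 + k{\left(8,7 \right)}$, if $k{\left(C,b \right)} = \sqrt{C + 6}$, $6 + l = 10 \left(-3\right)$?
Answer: $-1440 + \sqrt{14} \approx -1436.3$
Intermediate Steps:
$l = -36$ ($l = -6 + 10 \left(-3\right) = -6 - 30 = -36$)
$k{\left(C,b \right)} = \sqrt{6 + C}$
$l 40 + k{\left(8,7 \right)} = \left(-36\right) 40 + \sqrt{6 + 8} = -1440 + \sqrt{14}$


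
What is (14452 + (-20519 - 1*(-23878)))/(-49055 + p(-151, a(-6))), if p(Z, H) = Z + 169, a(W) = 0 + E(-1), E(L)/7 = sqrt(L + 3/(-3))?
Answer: -17811/49037 ≈ -0.36322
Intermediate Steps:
E(L) = 7*sqrt(-1 + L) (E(L) = 7*sqrt(L + 3/(-3)) = 7*sqrt(L + 3*(-1/3)) = 7*sqrt(L - 1) = 7*sqrt(-1 + L))
a(W) = 7*I*sqrt(2) (a(W) = 0 + 7*sqrt(-1 - 1) = 0 + 7*sqrt(-2) = 0 + 7*(I*sqrt(2)) = 0 + 7*I*sqrt(2) = 7*I*sqrt(2))
p(Z, H) = 169 + Z
(14452 + (-20519 - 1*(-23878)))/(-49055 + p(-151, a(-6))) = (14452 + (-20519 - 1*(-23878)))/(-49055 + (169 - 151)) = (14452 + (-20519 + 23878))/(-49055 + 18) = (14452 + 3359)/(-49037) = 17811*(-1/49037) = -17811/49037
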